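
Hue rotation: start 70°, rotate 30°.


New hue = (H + rotation) mod 360
New hue = (70 + 30) mod 360
= 100 mod 360
= 100°


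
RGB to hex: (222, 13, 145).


R = 222 → DE (hex)
G = 13 → 0D (hex)
B = 145 → 91 (hex)
Hex = #DE0D91


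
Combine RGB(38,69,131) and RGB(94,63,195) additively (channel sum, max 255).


Additive: each channel = min(255, C₁+C₂)
R: 38+94 = 132 → 132
G: 69+63 = 132 → 132
B: 131+195 = 326 → 255
= RGB(132, 132, 255)


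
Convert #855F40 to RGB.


85 → 133 (R)
5F → 95 (G)
40 → 64 (B)
= RGB(133, 95, 64)


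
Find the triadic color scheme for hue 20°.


Triadic: equally spaced at 120° intervals
H1 = 20°
H2 = (20 + 120) mod 360 = 140°
H3 = (20 + 240) mod 360 = 260°
Triadic = 20°, 140°, 260°


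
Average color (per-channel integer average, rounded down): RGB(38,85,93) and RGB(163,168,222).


Midpoint: each channel = ⌊(C₁+C₂)/2⌋
R: ⌊(38+163)/2⌋ = 100
G: ⌊(85+168)/2⌋ = 126
B: ⌊(93+222)/2⌋ = 157
= RGB(100, 126, 157)


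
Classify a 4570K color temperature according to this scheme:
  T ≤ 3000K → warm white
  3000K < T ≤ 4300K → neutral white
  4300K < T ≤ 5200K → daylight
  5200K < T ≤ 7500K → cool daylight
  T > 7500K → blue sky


Temperature: 4570K
4300K < 4570K ≤ 5200K → daylight
Classification: daylight


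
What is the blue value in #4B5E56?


Color: #4B5E56
R = 4B = 75
G = 5E = 94
B = 56 = 86
Blue = 86


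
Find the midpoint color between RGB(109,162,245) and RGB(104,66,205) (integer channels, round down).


Midpoint: each channel = ⌊(C₁+C₂)/2⌋
R: ⌊(109+104)/2⌋ = 106
G: ⌊(162+66)/2⌋ = 114
B: ⌊(245+205)/2⌋ = 225
= RGB(106, 114, 225)


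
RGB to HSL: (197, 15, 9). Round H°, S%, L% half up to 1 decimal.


Normalize: R'=197/255≈0.7725, G'=15/255≈0.0588, B'=9/255≈0.0353
Max=197/255, Min=9/255, Δ=Max-Min=188/255
L = (Max+Min)/2 = (197+9)/510 = 206/510 = 0.40392… → L = 40.4%
L ≤ 0.5 → S = Δ/(Max+Min) = 188/(197+9) = 188/206 = 0.91262… → S = 91.3%
(the 1/255 factors cancel in S and H, so raw channel differences can be used)
Max is R' → H = 60 × (((G-B)/Δ) mod 6) = 60 × (((15-9)/188) mod 6)
  6/188 = 0.0319…
  H = 60 × 0.0319… = 1.914…° → H = 1.9°
= HSL(1.9°, 91.3%, 40.4%)


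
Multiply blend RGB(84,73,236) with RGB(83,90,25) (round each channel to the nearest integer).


Multiply: C = A×B/255, rounded to nearest integer
R: 84×83/255 = 6972/255 ≈ 27.341 → 27
G: 73×90/255 = 6570/255 ≈ 25.765 → 26
B: 236×25/255 = 5900/255 ≈ 23.137 → 23
= RGB(27, 26, 23)


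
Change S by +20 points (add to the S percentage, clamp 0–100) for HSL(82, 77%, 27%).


Original S = 77%
Adjustment = +20 percentage points
New S = 77 + (20) = 97
Clamp to [0, 100] → 97
= HSL(82°, 97%, 27%)


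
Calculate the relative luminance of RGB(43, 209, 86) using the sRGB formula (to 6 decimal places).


Linearize each channel (sRGB transfer function): c = v/255; c_lin = c/12.92 if c ≤ 0.04045, else ((c+0.055)/1.055)^2.4
  R: 43/255 ≈ 0.168627 > 0.04045 → ((0.168627+0.055)/1.055)^2.4 ≈ 0.024158
  G: 209/255 ≈ 0.819608 > 0.04045 → ((0.819608+0.055)/1.055)^2.4 ≈ 0.637597
  B: 86/255 ≈ 0.337255 > 0.04045 → ((0.337255+0.055)/1.055)^2.4 ≈ 0.093059
R_lin = 0.024158, G_lin = 0.637597, B_lin = 0.093059
L = 0.2126×R + 0.7152×G + 0.0722×B
L = 0.2126×0.024158 + 0.7152×0.637597 + 0.0722×0.093059
L ≈ 0.467864


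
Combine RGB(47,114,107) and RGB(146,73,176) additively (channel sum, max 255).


Additive: each channel = min(255, C₁+C₂)
R: 47+146 = 193 → 193
G: 114+73 = 187 → 187
B: 107+176 = 283 → 255
= RGB(193, 187, 255)


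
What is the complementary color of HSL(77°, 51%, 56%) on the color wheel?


Complement = opposite side of color wheel = hue + 180°
H' = (77 + 180) mod 360 = 257°
S and L unchanged.
= HSL(257°, 51%, 56%)


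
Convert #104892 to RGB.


10 → 16 (R)
48 → 72 (G)
92 → 146 (B)
= RGB(16, 72, 146)


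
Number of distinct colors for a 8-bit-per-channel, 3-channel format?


Total bits = 8 bits/channel × 3 channels = 24 bits
Distinct colors = 2^24
= 16,777,216 colors


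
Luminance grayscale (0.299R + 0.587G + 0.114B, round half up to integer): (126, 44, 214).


Gray = 0.299×R + 0.587×G + 0.114×B
Gray = 0.299×126 + 0.587×44 + 0.114×214
Gray = 37.674 + 25.828 + 24.396
Gray = 87.898 → round half up → 88
Gray = 88


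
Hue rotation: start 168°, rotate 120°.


New hue = (H + rotation) mod 360
New hue = (168 + 120) mod 360
= 288 mod 360
= 288°


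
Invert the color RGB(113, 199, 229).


Invert: (255-R, 255-G, 255-B)
R: 255-113 = 142
G: 255-199 = 56
B: 255-229 = 26
= RGB(142, 56, 26)


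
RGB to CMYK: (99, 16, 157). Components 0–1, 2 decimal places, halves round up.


R'=99/255≈0.3882, G'=16/255≈0.0627, B'=157/255≈0.6157
K = 1 - max(R',G',B') = 1 - 157/255 = 98/255 = 0.38431… → 0.38
(1-R'-K)/(1-K) simplifies to (max-R)/max with max = 157:
C = (157-99)/157 = 58/157 = 0.36942… → 0.37
M = (157-16)/157 = 141/157 = 0.89808… → 0.90
Y = (157-157)/157 = 0/157 = 0 → 0.00
= CMYK(0.37, 0.90, 0.00, 0.38)


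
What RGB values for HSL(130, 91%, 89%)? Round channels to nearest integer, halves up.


H=130°, S=0.91, L=0.89
C = (1-|2L-1|)×S = (1-|0.78|)×0.91 = 0.2002
H' = H/60 = 130/60 ≈ 2.1667; X = C×(1-|H' mod 2 - 1|) ≈ 0.0334
m = L - C/2 = 0.89 - 0.1001 = 0.7899
Sector ⌊H'⌋ = 2 → (R',G',B') = (0.0, 0.2002, ≈0.0334)
RGB = ((R'+m)×255, (G'+m)×255, (B'+m)×255) = (201.4245, 252.4755, 209.933)
Round half up → RGB(201, 252, 210)


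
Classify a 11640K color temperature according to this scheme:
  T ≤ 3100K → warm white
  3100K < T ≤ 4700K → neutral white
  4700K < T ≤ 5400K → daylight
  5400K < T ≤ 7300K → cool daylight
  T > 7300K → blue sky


Temperature: 11640K
11640K > 7300K → blue sky
Classification: blue sky


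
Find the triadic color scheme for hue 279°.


Triadic: equally spaced at 120° intervals
H1 = 279°
H2 = (279 + 120) mod 360 = 39°
H3 = (279 + 240) mod 360 = 159°
Triadic = 279°, 39°, 159°


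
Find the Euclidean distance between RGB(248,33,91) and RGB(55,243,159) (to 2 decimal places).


d = √[(R₁-R₂)² + (G₁-G₂)² + (B₁-B₂)²]
d = √[(248-55)² + (33-243)² + (91-159)²]
d = √[37249 + 44100 + 4624]
d = √85973
d ≈ 293.21


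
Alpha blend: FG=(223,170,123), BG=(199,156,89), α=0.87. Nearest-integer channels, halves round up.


C = α×F + (1-α)×B, with 1-α = 0.13
R: 0.87×223 + 0.13×199 = 194.01 + 25.87 = 219.88 → 220
G: 0.87×170 + 0.13×156 = 147.90 + 20.28 = 168.18 → 168
B: 0.87×123 + 0.13×89 = 107.01 + 11.57 = 118.58 → 119
= RGB(220, 168, 119)


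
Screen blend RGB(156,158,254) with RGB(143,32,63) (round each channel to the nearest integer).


Screen: C = 255 - (255-A)×(255-B)/255, rounded to nearest integer
R: 255 - (255-156)×(255-143)/255 = 255 - 11088/255 ≈ 255 - 43.482 = 211.518 → 212
G: 255 - (255-158)×(255-32)/255 = 255 - 21631/255 ≈ 255 - 84.827 = 170.173 → 170
B: 255 - (255-254)×(255-63)/255 = 255 - 192/255 ≈ 255 - 0.753 = 254.247 → 254
= RGB(212, 170, 254)


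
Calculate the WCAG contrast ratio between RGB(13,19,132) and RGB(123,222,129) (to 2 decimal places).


Linearize each sRGB channel c=v/255: c/12.92 if c ≤ 0.04045 else ((c+0.055)/1.055)^2.4
L = 0.2126×R_lin + 0.7152×G_lin + 0.0722×B_lin
Color 1 (13,19,132):
  R=13: 13/255≈0.0510 > 0.04045 → ((0.0510+0.055)/1.055)^2.4 ≈ 0.00402
  G=19: 19/255≈0.0745 > 0.04045 → ((0.0745+0.055)/1.055)^2.4 ≈ 0.00651
  B=132: 132/255≈0.5176 > 0.04045 → ((0.5176+0.055)/1.055)^2.4 ≈ 0.23074
  L1 = 0.2126×0.00402 + 0.7152×0.00651 + 0.0722×0.23074 ≈ 0.02217
Color 2 (123,222,129):
  R=123: 123/255≈0.4824 > 0.04045 → ((0.4824+0.055)/1.055)^2.4 ≈ 0.19807
  G=222: 222/255≈0.8706 > 0.04045 → ((0.8706+0.055)/1.055)^2.4 ≈ 0.73046
  B=129: 129/255≈0.5059 > 0.04045 → ((0.5059+0.055)/1.055)^2.4 ≈ 0.21953
  L2 = 0.2126×0.19807 + 0.7152×0.73046 + 0.0722×0.21953 ≈ 0.58038
Lighter = 0.58038, Darker = 0.02217
Ratio = (L_lighter + 0.05) / (L_darker + 0.05)
Ratio = (0.58038 + 0.05) / (0.02217 + 0.05) = 0.63038 / 0.07217 ≈ 8.7344
Ratio ≈ 8.73:1


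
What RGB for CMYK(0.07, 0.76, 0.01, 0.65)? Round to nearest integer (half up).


R = 255 × (1-C) × (1-K) = 255 × 0.93 × 0.35 = 83.0025 → 83
G = 255 × (1-M) × (1-K) = 255 × 0.24 × 0.35 = 21.42 → 21
B = 255 × (1-Y) × (1-K) = 255 × 0.99 × 0.35 = 88.3575 → 88
= RGB(83, 21, 88)


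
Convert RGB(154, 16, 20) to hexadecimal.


R = 154 → 9A (hex)
G = 16 → 10 (hex)
B = 20 → 14 (hex)
Hex = #9A1014


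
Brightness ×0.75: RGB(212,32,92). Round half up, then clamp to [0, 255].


Multiply each channel by 0.75, round half up, clamp to [0, 255]
R: 212×0.75 = 159
G: 32×0.75 = 24
B: 92×0.75 = 69
= RGB(159, 24, 69)


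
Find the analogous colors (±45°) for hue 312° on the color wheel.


Base hue: 312°
Left analog: (312 - 45) mod 360 = 267°
Right analog: (312 + 45) mod 360 = 357°
Analogous hues = 267° and 357°


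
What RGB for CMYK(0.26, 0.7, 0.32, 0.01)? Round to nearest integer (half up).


R = 255 × (1-C) × (1-K) = 255 × 0.74 × 0.99 = 186.813 → 187
G = 255 × (1-M) × (1-K) = 255 × 0.30 × 0.99 = 75.735 → 76
B = 255 × (1-Y) × (1-K) = 255 × 0.68 × 0.99 = 171.666 → 172
= RGB(187, 76, 172)


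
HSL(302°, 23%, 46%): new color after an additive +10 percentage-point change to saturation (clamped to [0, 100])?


Original S = 23%
Adjustment = +10 percentage points
New S = 23 + (10) = 33
Clamp to [0, 100] → 33
= HSL(302°, 33%, 46%)


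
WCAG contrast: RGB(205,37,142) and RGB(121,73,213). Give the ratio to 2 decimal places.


Linearize each sRGB channel c=v/255: c/12.92 if c ≤ 0.04045 else ((c+0.055)/1.055)^2.4
L = 0.2126×R_lin + 0.7152×G_lin + 0.0722×B_lin
Color 1 (205,37,142):
  R=205: 205/255≈0.8039 > 0.04045 → ((0.8039+0.055)/1.055)^2.4 ≈ 0.61050
  G=37: 37/255≈0.1451 > 0.04045 → ((0.1451+0.055)/1.055)^2.4 ≈ 0.01850
  B=142: 142/255≈0.5569 > 0.04045 → ((0.5569+0.055)/1.055)^2.4 ≈ 0.27050
  L1 = 0.2126×0.61050 + 0.7152×0.01850 + 0.0722×0.27050 ≈ 0.16255
Color 2 (121,73,213):
  R=121: 121/255≈0.4745 > 0.04045 → ((0.4745+0.055)/1.055)^2.4 ≈ 0.19120
  G=73: 73/255≈0.2863 > 0.04045 → ((0.2863+0.055)/1.055)^2.4 ≈ 0.06663
  B=213: 213/255≈0.8353 > 0.04045 → ((0.8353+0.055)/1.055)^2.4 ≈ 0.66539
  L2 = 0.2126×0.19120 + 0.7152×0.06663 + 0.0722×0.66539 ≈ 0.13634
Lighter = 0.16255, Darker = 0.13634
Ratio = (L_lighter + 0.05) / (L_darker + 0.05)
Ratio = (0.16255 + 0.05) / (0.13634 + 0.05) = 0.21255 / 0.18634 ≈ 1.1407
Ratio ≈ 1.14:1


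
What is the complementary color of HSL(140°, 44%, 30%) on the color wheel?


Complement = opposite side of color wheel = hue + 180°
H' = (140 + 180) mod 360 = 320°
S and L unchanged.
= HSL(320°, 44%, 30%)


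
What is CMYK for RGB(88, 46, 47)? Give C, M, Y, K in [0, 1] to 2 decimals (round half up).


R'=88/255≈0.3451, G'=46/255≈0.1804, B'=47/255≈0.1843
K = 1 - max(R',G',B') = 1 - 88/255 = 167/255 = 0.65490… → 0.65
(1-R'-K)/(1-K) simplifies to (max-R)/max with max = 88:
C = (88-88)/88 = 0/88 = 0 → 0.00
M = (88-46)/88 = 42/88 = 0.47727… → 0.48
Y = (88-47)/88 = 41/88 = 0.46590… → 0.47
= CMYK(0.00, 0.48, 0.47, 0.65)


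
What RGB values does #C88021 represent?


C8 → 200 (R)
80 → 128 (G)
21 → 33 (B)
= RGB(200, 128, 33)


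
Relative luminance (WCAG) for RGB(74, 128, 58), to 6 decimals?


Linearize each channel (sRGB transfer function): c = v/255; c_lin = c/12.92 if c ≤ 0.04045, else ((c+0.055)/1.055)^2.4
  R: 74/255 ≈ 0.290196 > 0.04045 → ((0.290196+0.055)/1.055)^2.4 ≈ 0.068478
  G: 128/255 ≈ 0.501961 > 0.04045 → ((0.501961+0.055)/1.055)^2.4 ≈ 0.215861
  B: 58/255 ≈ 0.227451 > 0.04045 → ((0.227451+0.055)/1.055)^2.4 ≈ 0.042311
R_lin = 0.068478, G_lin = 0.215861, B_lin = 0.042311
L = 0.2126×R + 0.7152×G + 0.0722×B
L = 0.2126×0.068478 + 0.7152×0.215861 + 0.0722×0.042311
L ≈ 0.171997


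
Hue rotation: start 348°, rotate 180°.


New hue = (H + rotation) mod 360
New hue = (348 + 180) mod 360
= 528 mod 360
= 168°


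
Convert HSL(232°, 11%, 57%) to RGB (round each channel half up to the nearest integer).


H=232°, S=0.11, L=0.57
C = (1-|2L-1|)×S = (1-|0.14|)×0.11 = 0.0946
H' = H/60 = 232/60 ≈ 3.8667; X = C×(1-|H' mod 2 - 1|) ≈ 0.0126
m = L - C/2 = 0.57 - 0.0473 = 0.5227
Sector ⌊H'⌋ = 3 → (R',G',B') = (0.0, ≈0.0126, 0.0946)
RGB = ((R'+m)×255, (G'+m)×255, (B'+m)×255) = (133.2885, 136.5049, 157.4115)
Round half up → RGB(133, 137, 157)


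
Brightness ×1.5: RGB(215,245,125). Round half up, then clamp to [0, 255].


Multiply each channel by 1.5, round half up, clamp to [0, 255]
R: 215×1.5 = 322.5 → round → 323 → clamp → 255
G: 245×1.5 = 367.5 → round → 368 → clamp → 255
B: 125×1.5 = 187.5 → round → 188
= RGB(255, 255, 188)


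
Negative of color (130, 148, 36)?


Invert: (255-R, 255-G, 255-B)
R: 255-130 = 125
G: 255-148 = 107
B: 255-36 = 219
= RGB(125, 107, 219)


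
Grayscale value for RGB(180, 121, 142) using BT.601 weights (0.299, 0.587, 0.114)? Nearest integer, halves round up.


Gray = 0.299×R + 0.587×G + 0.114×B
Gray = 0.299×180 + 0.587×121 + 0.114×142
Gray = 53.820 + 71.027 + 16.188
Gray = 141.035 → round half up → 141
Gray = 141


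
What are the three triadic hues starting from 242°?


Triadic: equally spaced at 120° intervals
H1 = 242°
H2 = (242 + 120) mod 360 = 2°
H3 = (242 + 240) mod 360 = 122°
Triadic = 242°, 2°, 122°


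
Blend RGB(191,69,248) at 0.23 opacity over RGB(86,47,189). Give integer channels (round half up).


C = α×F + (1-α)×B, with 1-α = 0.77
R: 0.23×191 + 0.77×86 = 43.93 + 66.22 = 110.15 → 110
G: 0.23×69 + 0.77×47 = 15.87 + 36.19 = 52.06 → 52
B: 0.23×248 + 0.77×189 = 57.04 + 145.53 = 202.57 → 203
= RGB(110, 52, 203)


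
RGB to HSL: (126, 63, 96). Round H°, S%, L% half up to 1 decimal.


Normalize: R'=126/255≈0.4941, G'=63/255≈0.2471, B'=96/255≈0.3765
Max=126/255, Min=63/255, Δ=Max-Min=63/255
L = (Max+Min)/2 = (126+63)/510 = 189/510 = 0.37058… → L = 37.1%
L ≤ 0.5 → S = Δ/(Max+Min) = 63/(126+63) = 63/189 = 0.33333… → S = 33.3%
(the 1/255 factors cancel in S and H, so raw channel differences can be used)
Max is R' → H = 60 × (((G-B)/Δ) mod 6) = 60 × (((63-96)/63) mod 6)
  (-33)/63 = -0.5238…; negative, so add 6 → 5.4761…
  H = 60 × 5.4761… = 328.571…° → H = 328.6°
= HSL(328.6°, 33.3%, 37.1%)


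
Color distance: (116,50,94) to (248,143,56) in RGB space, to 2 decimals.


d = √[(R₁-R₂)² + (G₁-G₂)² + (B₁-B₂)²]
d = √[(116-248)² + (50-143)² + (94-56)²]
d = √[17424 + 8649 + 1444]
d = √27517
d ≈ 165.88


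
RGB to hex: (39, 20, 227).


R = 39 → 27 (hex)
G = 20 → 14 (hex)
B = 227 → E3 (hex)
Hex = #2714E3


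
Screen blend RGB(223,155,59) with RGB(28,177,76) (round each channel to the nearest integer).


Screen: C = 255 - (255-A)×(255-B)/255, rounded to nearest integer
R: 255 - (255-223)×(255-28)/255 = 255 - 7264/255 ≈ 255 - 28.486 = 226.514 → 227
G: 255 - (255-155)×(255-177)/255 = 255 - 7800/255 ≈ 255 - 30.588 = 224.412 → 224
B: 255 - (255-59)×(255-76)/255 = 255 - 35084/255 ≈ 255 - 137.584 = 117.416 → 117
= RGB(227, 224, 117)


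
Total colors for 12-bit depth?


Colors = 2^bits = 2^12
= 4,096 colors


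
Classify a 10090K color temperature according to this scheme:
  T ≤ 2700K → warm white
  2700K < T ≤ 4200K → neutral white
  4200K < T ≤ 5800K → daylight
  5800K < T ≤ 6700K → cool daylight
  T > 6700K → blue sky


Temperature: 10090K
10090K > 6700K → blue sky
Classification: blue sky


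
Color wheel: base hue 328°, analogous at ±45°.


Base hue: 328°
Left analog: (328 - 45) mod 360 = 283°
Right analog: (328 + 45) mod 360 = 13°
Analogous hues = 283° and 13°


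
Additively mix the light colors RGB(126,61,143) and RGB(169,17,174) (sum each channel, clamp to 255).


Additive: each channel = min(255, C₁+C₂)
R: 126+169 = 295 → 255
G: 61+17 = 78 → 78
B: 143+174 = 317 → 255
= RGB(255, 78, 255)


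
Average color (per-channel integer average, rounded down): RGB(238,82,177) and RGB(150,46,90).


Midpoint: each channel = ⌊(C₁+C₂)/2⌋
R: ⌊(238+150)/2⌋ = 194
G: ⌊(82+46)/2⌋ = 64
B: ⌊(177+90)/2⌋ = 133
= RGB(194, 64, 133)


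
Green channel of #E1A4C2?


Color: #E1A4C2
R = E1 = 225
G = A4 = 164
B = C2 = 194
Green = 164


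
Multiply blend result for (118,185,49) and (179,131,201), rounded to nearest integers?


Multiply: C = A×B/255, rounded to nearest integer
R: 118×179/255 = 21122/255 ≈ 82.831 → 83
G: 185×131/255 = 24235/255 ≈ 95.039 → 95
B: 49×201/255 = 9849/255 ≈ 38.624 → 39
= RGB(83, 95, 39)


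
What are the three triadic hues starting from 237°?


Triadic: equally spaced at 120° intervals
H1 = 237°
H2 = (237 + 120) mod 360 = 357°
H3 = (237 + 240) mod 360 = 117°
Triadic = 237°, 357°, 117°


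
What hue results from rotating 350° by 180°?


New hue = (H + rotation) mod 360
New hue = (350 + 180) mod 360
= 530 mod 360
= 170°


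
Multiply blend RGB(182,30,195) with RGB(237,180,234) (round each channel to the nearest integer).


Multiply: C = A×B/255, rounded to nearest integer
R: 182×237/255 = 43134/255 ≈ 169.153 → 169
G: 30×180/255 = 5400/255 ≈ 21.176 → 21
B: 195×234/255 = 45630/255 ≈ 178.941 → 179
= RGB(169, 21, 179)


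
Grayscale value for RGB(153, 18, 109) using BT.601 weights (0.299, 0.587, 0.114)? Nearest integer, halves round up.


Gray = 0.299×R + 0.587×G + 0.114×B
Gray = 0.299×153 + 0.587×18 + 0.114×109
Gray = 45.747 + 10.566 + 12.426
Gray = 68.739 → round half up → 69
Gray = 69


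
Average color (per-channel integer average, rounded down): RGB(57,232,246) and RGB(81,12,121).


Midpoint: each channel = ⌊(C₁+C₂)/2⌋
R: ⌊(57+81)/2⌋ = 69
G: ⌊(232+12)/2⌋ = 122
B: ⌊(246+121)/2⌋ = 183
= RGB(69, 122, 183)


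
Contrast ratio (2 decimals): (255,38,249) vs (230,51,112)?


Linearize each sRGB channel c=v/255: c/12.92 if c ≤ 0.04045 else ((c+0.055)/1.055)^2.4
L = 0.2126×R_lin + 0.7152×G_lin + 0.0722×B_lin
Color 1 (255,38,249):
  R=255: 255/255≈1.0000 > 0.04045 → ((1.0000+0.055)/1.055)^2.4 ≈ 1.00000
  G=38: 38/255≈0.1490 > 0.04045 → ((0.1490+0.055)/1.055)^2.4 ≈ 0.01938
  B=249: 249/255≈0.9765 > 0.04045 → ((0.9765+0.055)/1.055)^2.4 ≈ 0.94731
  L1 = 0.2126×1.00000 + 0.7152×0.01938 + 0.0722×0.94731 ≈ 0.29486
Color 2 (230,51,112):
  R=230: 230/255≈0.9020 > 0.04045 → ((0.9020+0.055)/1.055)^2.4 ≈ 0.79130
  G=51: 51/255≈0.2000 > 0.04045 → ((0.2000+0.055)/1.055)^2.4 ≈ 0.03310
  B=112: 112/255≈0.4392 > 0.04045 → ((0.4392+0.055)/1.055)^2.4 ≈ 0.16203
  L2 = 0.2126×0.79130 + 0.7152×0.03310 + 0.0722×0.16203 ≈ 0.20360
Lighter = 0.29486, Darker = 0.20360
Ratio = (L_lighter + 0.05) / (L_darker + 0.05)
Ratio = (0.29486 + 0.05) / (0.20360 + 0.05) = 0.34486 / 0.25360 ≈ 1.3598
Ratio ≈ 1.36:1


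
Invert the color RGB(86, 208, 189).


Invert: (255-R, 255-G, 255-B)
R: 255-86 = 169
G: 255-208 = 47
B: 255-189 = 66
= RGB(169, 47, 66)


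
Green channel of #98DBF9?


Color: #98DBF9
R = 98 = 152
G = DB = 219
B = F9 = 249
Green = 219


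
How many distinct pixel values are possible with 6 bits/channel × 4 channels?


Total bits = 6 bits/channel × 4 channels = 24 bits
Distinct pixel values = 2^24
= 16,777,216 pixel values


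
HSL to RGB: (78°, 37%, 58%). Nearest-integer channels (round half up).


H=78°, S=0.37, L=0.58
C = (1-|2L-1|)×S = (1-|0.16|)×0.37 = 0.3108
H' = H/60 = 78/60 ≈ 1.3000; X = C×(1-|H' mod 2 - 1|) = 0.21756
m = L - C/2 = 0.58 - 0.1554 = 0.4246
Sector ⌊H'⌋ = 1 → (R',G',B') = (0.21756, 0.3108, 0.0)
RGB = ((R'+m)×255, (G'+m)×255, (B'+m)×255) = (163.7508, 187.527, 108.273)
Round half up → RGB(164, 188, 108)


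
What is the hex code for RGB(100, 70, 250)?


R = 100 → 64 (hex)
G = 70 → 46 (hex)
B = 250 → FA (hex)
Hex = #6446FA


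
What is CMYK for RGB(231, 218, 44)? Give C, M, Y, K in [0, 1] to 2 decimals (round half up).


R'=231/255≈0.9059, G'=218/255≈0.8549, B'=44/255≈0.1725
K = 1 - max(R',G',B') = 1 - 231/255 = 24/255 = 0.09411… → 0.09
(1-R'-K)/(1-K) simplifies to (max-R)/max with max = 231:
C = (231-231)/231 = 0/231 = 0 → 0.00
M = (231-218)/231 = 13/231 = 0.05627… → 0.06
Y = (231-44)/231 = 187/231 = 0.80952… → 0.81
= CMYK(0.00, 0.06, 0.81, 0.09)


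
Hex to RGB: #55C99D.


55 → 85 (R)
C9 → 201 (G)
9D → 157 (B)
= RGB(85, 201, 157)


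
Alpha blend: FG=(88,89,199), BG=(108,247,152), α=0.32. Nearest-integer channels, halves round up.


C = α×F + (1-α)×B, with 1-α = 0.68
R: 0.32×88 + 0.68×108 = 28.16 + 73.44 = 101.60 → 102
G: 0.32×89 + 0.68×247 = 28.48 + 167.96 = 196.44 → 196
B: 0.32×199 + 0.68×152 = 63.68 + 103.36 = 167.04 → 167
= RGB(102, 196, 167)


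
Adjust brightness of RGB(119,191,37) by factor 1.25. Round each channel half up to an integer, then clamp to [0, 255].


Multiply each channel by 1.25, round half up, clamp to [0, 255]
R: 119×1.25 = 148.75 → round → 149
G: 191×1.25 = 238.75 → round → 239
B: 37×1.25 = 46.25 → round → 46
= RGB(149, 239, 46)


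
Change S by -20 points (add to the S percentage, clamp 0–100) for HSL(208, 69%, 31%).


Original S = 69%
Adjustment = -20 percentage points
New S = 69 + (-20) = 49
Clamp to [0, 100] → 49
= HSL(208°, 49%, 31%)


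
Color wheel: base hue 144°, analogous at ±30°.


Base hue: 144°
Left analog: (144 - 30) mod 360 = 114°
Right analog: (144 + 30) mod 360 = 174°
Analogous hues = 114° and 174°


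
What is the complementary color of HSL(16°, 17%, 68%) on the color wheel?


Complement = opposite side of color wheel = hue + 180°
H' = (16 + 180) mod 360 = 196°
S and L unchanged.
= HSL(196°, 17%, 68%)


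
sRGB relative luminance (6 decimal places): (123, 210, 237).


Linearize each channel (sRGB transfer function): c = v/255; c_lin = c/12.92 if c ≤ 0.04045, else ((c+0.055)/1.055)^2.4
  R: 123/255 ≈ 0.482353 > 0.04045 → ((0.482353+0.055)/1.055)^2.4 ≈ 0.198069
  G: 210/255 ≈ 0.823529 > 0.04045 → ((0.823529+0.055)/1.055)^2.4 ≈ 0.644480
  B: 237/255 ≈ 0.929412 > 0.04045 → ((0.929412+0.055)/1.055)^2.4 ≈ 0.846873
R_lin = 0.198069, G_lin = 0.644480, B_lin = 0.846873
L = 0.2126×R + 0.7152×G + 0.0722×B
L = 0.2126×0.198069 + 0.7152×0.644480 + 0.0722×0.846873
L ≈ 0.564186


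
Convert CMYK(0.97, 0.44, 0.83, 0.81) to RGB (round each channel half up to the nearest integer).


R = 255 × (1-C) × (1-K) = 255 × 0.03 × 0.19 = 1.4535 → 1
G = 255 × (1-M) × (1-K) = 255 × 0.56 × 0.19 = 27.132 → 27
B = 255 × (1-Y) × (1-K) = 255 × 0.17 × 0.19 = 8.2365 → 8
= RGB(1, 27, 8)


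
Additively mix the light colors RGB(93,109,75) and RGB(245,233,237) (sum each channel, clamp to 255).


Additive: each channel = min(255, C₁+C₂)
R: 93+245 = 338 → 255
G: 109+233 = 342 → 255
B: 75+237 = 312 → 255
= RGB(255, 255, 255)


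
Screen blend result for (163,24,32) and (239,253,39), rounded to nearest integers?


Screen: C = 255 - (255-A)×(255-B)/255, rounded to nearest integer
R: 255 - (255-163)×(255-239)/255 = 255 - 1472/255 ≈ 255 - 5.773 = 249.227 → 249
G: 255 - (255-24)×(255-253)/255 = 255 - 462/255 ≈ 255 - 1.812 = 253.188 → 253
B: 255 - (255-32)×(255-39)/255 = 255 - 48168/255 ≈ 255 - 188.894 = 66.106 → 66
= RGB(249, 253, 66)


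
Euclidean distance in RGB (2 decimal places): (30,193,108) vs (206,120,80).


d = √[(R₁-R₂)² + (G₁-G₂)² + (B₁-B₂)²]
d = √[(30-206)² + (193-120)² + (108-80)²]
d = √[30976 + 5329 + 784]
d = √37089
d ≈ 192.59


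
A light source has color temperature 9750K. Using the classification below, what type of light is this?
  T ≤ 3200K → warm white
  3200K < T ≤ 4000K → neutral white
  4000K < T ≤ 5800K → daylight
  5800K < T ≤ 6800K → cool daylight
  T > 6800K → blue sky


Temperature: 9750K
9750K > 6800K → blue sky
Classification: blue sky


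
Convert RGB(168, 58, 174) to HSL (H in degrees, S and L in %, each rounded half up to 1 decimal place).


Normalize: R'=168/255≈0.6588, G'=58/255≈0.2275, B'=174/255≈0.6824
Max=174/255, Min=58/255, Δ=Max-Min=116/255
L = (Max+Min)/2 = (174+58)/510 = 232/510 = 0.45490… → L = 45.5%
L ≤ 0.5 → S = Δ/(Max+Min) = 116/(174+58) = 116/232 = 0.5 → S = 50.0%
(the 1/255 factors cancel in S and H, so raw channel differences can be used)
Max is B' → H = 60 × ((R-G)/Δ + 4) = 60 × ((168-58)/116 + 4)
  110/116 + 4 = 0.9482… + 4 = 4.9482…
  H = 60 × 4.9482… = 296.896…° → H = 296.9°
= HSL(296.9°, 50.0%, 45.5%)


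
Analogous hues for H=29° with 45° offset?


Base hue: 29°
Left analog: (29 - 45) mod 360 = 344°
Right analog: (29 + 45) mod 360 = 74°
Analogous hues = 344° and 74°


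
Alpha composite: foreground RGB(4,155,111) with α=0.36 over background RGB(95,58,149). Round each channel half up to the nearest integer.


C = α×F + (1-α)×B, with 1-α = 0.64
R: 0.36×4 + 0.64×95 = 1.44 + 60.80 = 62.24 → 62
G: 0.36×155 + 0.64×58 = 55.80 + 37.12 = 92.92 → 93
B: 0.36×111 + 0.64×149 = 39.96 + 95.36 = 135.32 → 135
= RGB(62, 93, 135)


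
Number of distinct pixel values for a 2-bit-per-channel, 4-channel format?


Total bits = 2 bits/channel × 4 channels = 8 bits
Distinct pixel values = 2^8
= 256 pixel values


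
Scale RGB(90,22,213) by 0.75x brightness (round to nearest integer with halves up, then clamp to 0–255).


Multiply each channel by 0.75, round half up, clamp to [0, 255]
R: 90×0.75 = 67.5 → round → 68
G: 22×0.75 = 16.5 → round → 17
B: 213×0.75 = 159.75 → round → 160
= RGB(68, 17, 160)


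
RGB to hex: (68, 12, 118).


R = 68 → 44 (hex)
G = 12 → 0C (hex)
B = 118 → 76 (hex)
Hex = #440C76


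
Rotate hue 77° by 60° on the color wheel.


New hue = (H + rotation) mod 360
New hue = (77 + 60) mod 360
= 137 mod 360
= 137°


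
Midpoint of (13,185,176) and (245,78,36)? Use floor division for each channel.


Midpoint: each channel = ⌊(C₁+C₂)/2⌋
R: ⌊(13+245)/2⌋ = 129
G: ⌊(185+78)/2⌋ = 131
B: ⌊(176+36)/2⌋ = 106
= RGB(129, 131, 106)


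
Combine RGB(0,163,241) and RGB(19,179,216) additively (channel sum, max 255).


Additive: each channel = min(255, C₁+C₂)
R: 0+19 = 19 → 19
G: 163+179 = 342 → 255
B: 241+216 = 457 → 255
= RGB(19, 255, 255)


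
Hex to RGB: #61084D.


61 → 97 (R)
08 → 8 (G)
4D → 77 (B)
= RGB(97, 8, 77)


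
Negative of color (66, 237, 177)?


Invert: (255-R, 255-G, 255-B)
R: 255-66 = 189
G: 255-237 = 18
B: 255-177 = 78
= RGB(189, 18, 78)


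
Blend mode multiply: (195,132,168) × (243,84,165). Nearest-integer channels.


Multiply: C = A×B/255, rounded to nearest integer
R: 195×243/255 = 47385/255 ≈ 185.824 → 186
G: 132×84/255 = 11088/255 ≈ 43.482 → 43
B: 168×165/255 = 27720/255 ≈ 108.706 → 109
= RGB(186, 43, 109)


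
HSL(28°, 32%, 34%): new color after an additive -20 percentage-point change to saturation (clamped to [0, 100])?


Original S = 32%
Adjustment = -20 percentage points
New S = 32 + (-20) = 12
Clamp to [0, 100] → 12
= HSL(28°, 12%, 34%)


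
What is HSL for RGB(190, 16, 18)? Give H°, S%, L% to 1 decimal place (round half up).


Normalize: R'=190/255≈0.7451, G'=16/255≈0.0627, B'=18/255≈0.0706
Max=190/255, Min=16/255, Δ=Max-Min=174/255
L = (Max+Min)/2 = (190+16)/510 = 206/510 = 0.40392… → L = 40.4%
L ≤ 0.5 → S = Δ/(Max+Min) = 174/(190+16) = 174/206 = 0.84466… → S = 84.5%
(the 1/255 factors cancel in S and H, so raw channel differences can be used)
Max is R' → H = 60 × (((G-B)/Δ) mod 6) = 60 × (((16-18)/174) mod 6)
  (-2)/174 = -0.0114…; negative, so add 6 → 5.9885…
  H = 60 × 5.9885… = 359.310…° → H = 359.3°
= HSL(359.3°, 84.5%, 40.4%)


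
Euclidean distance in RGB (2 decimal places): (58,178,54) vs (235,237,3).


d = √[(R₁-R₂)² + (G₁-G₂)² + (B₁-B₂)²]
d = √[(58-235)² + (178-237)² + (54-3)²]
d = √[31329 + 3481 + 2601]
d = √37411
d ≈ 193.42


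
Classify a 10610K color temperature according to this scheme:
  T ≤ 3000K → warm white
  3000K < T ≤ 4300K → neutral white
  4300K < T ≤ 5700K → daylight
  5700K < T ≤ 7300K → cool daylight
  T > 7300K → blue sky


Temperature: 10610K
10610K > 7300K → blue sky
Classification: blue sky


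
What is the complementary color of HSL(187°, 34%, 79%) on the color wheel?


Complement = opposite side of color wheel = hue + 180°
H' = (187 + 180) mod 360 = 7°
S and L unchanged.
= HSL(7°, 34%, 79%)


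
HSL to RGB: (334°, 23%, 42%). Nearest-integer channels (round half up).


H=334°, S=0.23, L=0.42
C = (1-|2L-1|)×S = (1-|-0.16|)×0.23 = 0.1932
H' = H/60 = 334/60 ≈ 5.5667; X = C×(1-|H' mod 2 - 1|) = 0.08372
m = L - C/2 = 0.42 - 0.0966 = 0.3234
Sector ⌊H'⌋ = 5 → (R',G',B') = (0.1932, 0.0, 0.08372)
RGB = ((R'+m)×255, (G'+m)×255, (B'+m)×255) = (131.733, 82.467, 103.8156)
Round half up → RGB(132, 82, 104)


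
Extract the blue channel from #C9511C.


Color: #C9511C
R = C9 = 201
G = 51 = 81
B = 1C = 28
Blue = 28


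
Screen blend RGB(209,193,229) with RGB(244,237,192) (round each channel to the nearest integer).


Screen: C = 255 - (255-A)×(255-B)/255, rounded to nearest integer
R: 255 - (255-209)×(255-244)/255 = 255 - 506/255 ≈ 255 - 1.984 = 253.016 → 253
G: 255 - (255-193)×(255-237)/255 = 255 - 1116/255 ≈ 255 - 4.376 = 250.624 → 251
B: 255 - (255-229)×(255-192)/255 = 255 - 1638/255 ≈ 255 - 6.424 = 248.576 → 249
= RGB(253, 251, 249)


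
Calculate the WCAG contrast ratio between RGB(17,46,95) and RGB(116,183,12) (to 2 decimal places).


Linearize each sRGB channel c=v/255: c/12.92 if c ≤ 0.04045 else ((c+0.055)/1.055)^2.4
L = 0.2126×R_lin + 0.7152×G_lin + 0.0722×B_lin
Color 1 (17,46,95):
  R=17: 17/255≈0.0667 > 0.04045 → ((0.0667+0.055)/1.055)^2.4 ≈ 0.00561
  G=46: 46/255≈0.1804 > 0.04045 → ((0.1804+0.055)/1.055)^2.4 ≈ 0.02732
  B=95: 95/255≈0.3725 > 0.04045 → ((0.3725+0.055)/1.055)^2.4 ≈ 0.11444
  L1 = 0.2126×0.00561 + 0.7152×0.02732 + 0.0722×0.11444 ≈ 0.02899
Color 2 (116,183,12):
  R=116: 116/255≈0.4549 > 0.04045 → ((0.4549+0.055)/1.055)^2.4 ≈ 0.17465
  G=183: 183/255≈0.7176 > 0.04045 → ((0.7176+0.055)/1.055)^2.4 ≈ 0.47353
  B=12: 12/255≈0.0471 > 0.04045 → ((0.0471+0.055)/1.055)^2.4 ≈ 0.00368
  L2 = 0.2126×0.17465 + 0.7152×0.47353 + 0.0722×0.00368 ≈ 0.37607
Lighter = 0.37607, Darker = 0.02899
Ratio = (L_lighter + 0.05) / (L_darker + 0.05)
Ratio = (0.37607 + 0.05) / (0.02899 + 0.05) = 0.42607 / 0.07899 ≈ 5.3937
Ratio ≈ 5.39:1


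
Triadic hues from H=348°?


Triadic: equally spaced at 120° intervals
H1 = 348°
H2 = (348 + 120) mod 360 = 108°
H3 = (348 + 240) mod 360 = 228°
Triadic = 348°, 108°, 228°


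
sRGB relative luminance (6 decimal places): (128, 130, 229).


Linearize each channel (sRGB transfer function): c = v/255; c_lin = c/12.92 if c ≤ 0.04045, else ((c+0.055)/1.055)^2.4
  R: 128/255 ≈ 0.501961 > 0.04045 → ((0.501961+0.055)/1.055)^2.4 ≈ 0.215861
  G: 130/255 ≈ 0.509804 > 0.04045 → ((0.509804+0.055)/1.055)^2.4 ≈ 0.223228
  B: 229/255 ≈ 0.898039 > 0.04045 → ((0.898039+0.055)/1.055)^2.4 ≈ 0.783538
R_lin = 0.215861, G_lin = 0.223228, B_lin = 0.783538
L = 0.2126×R + 0.7152×G + 0.0722×B
L = 0.2126×0.215861 + 0.7152×0.223228 + 0.0722×0.783538
L ≈ 0.262116


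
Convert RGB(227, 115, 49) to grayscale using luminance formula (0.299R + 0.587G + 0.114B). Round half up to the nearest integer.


Gray = 0.299×R + 0.587×G + 0.114×B
Gray = 0.299×227 + 0.587×115 + 0.114×49
Gray = 67.873 + 67.505 + 5.586
Gray = 140.964 → round half up → 141
Gray = 141


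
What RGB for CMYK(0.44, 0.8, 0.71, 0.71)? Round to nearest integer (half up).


R = 255 × (1-C) × (1-K) = 255 × 0.56 × 0.29 = 41.412 → 41
G = 255 × (1-M) × (1-K) = 255 × 0.20 × 0.29 = 14.79 → 15
B = 255 × (1-Y) × (1-K) = 255 × 0.29 × 0.29 = 21.4455 → 21
= RGB(41, 15, 21)


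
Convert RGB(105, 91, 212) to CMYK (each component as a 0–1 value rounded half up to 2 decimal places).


R'=105/255≈0.4118, G'=91/255≈0.3569, B'=212/255≈0.8314
K = 1 - max(R',G',B') = 1 - 212/255 = 43/255 = 0.16862… → 0.17
(1-R'-K)/(1-K) simplifies to (max-R)/max with max = 212:
C = (212-105)/212 = 107/212 = 0.50471… → 0.50
M = (212-91)/212 = 121/212 = 0.57075… → 0.57
Y = (212-212)/212 = 0/212 = 0 → 0.00
= CMYK(0.50, 0.57, 0.00, 0.17)


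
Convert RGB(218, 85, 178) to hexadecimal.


R = 218 → DA (hex)
G = 85 → 55 (hex)
B = 178 → B2 (hex)
Hex = #DA55B2


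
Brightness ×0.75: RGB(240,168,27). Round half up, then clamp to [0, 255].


Multiply each channel by 0.75, round half up, clamp to [0, 255]
R: 240×0.75 = 180
G: 168×0.75 = 126
B: 27×0.75 = 20.25 → round → 20
= RGB(180, 126, 20)


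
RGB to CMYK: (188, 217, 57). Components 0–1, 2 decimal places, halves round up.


R'=188/255≈0.7373, G'=217/255≈0.8510, B'=57/255≈0.2235
K = 1 - max(R',G',B') = 1 - 217/255 = 38/255 = 0.14901… → 0.15
(1-R'-K)/(1-K) simplifies to (max-R)/max with max = 217:
C = (217-188)/217 = 29/217 = 0.13364… → 0.13
M = (217-217)/217 = 0/217 = 0 → 0.00
Y = (217-57)/217 = 160/217 = 0.73732… → 0.74
= CMYK(0.13, 0.00, 0.74, 0.15)


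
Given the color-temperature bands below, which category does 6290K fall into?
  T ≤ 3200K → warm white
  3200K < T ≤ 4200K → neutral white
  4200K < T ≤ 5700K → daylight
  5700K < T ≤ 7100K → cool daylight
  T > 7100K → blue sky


Temperature: 6290K
5700K < 6290K ≤ 7100K → cool daylight
Classification: cool daylight


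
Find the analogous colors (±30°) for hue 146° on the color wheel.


Base hue: 146°
Left analog: (146 - 30) mod 360 = 116°
Right analog: (146 + 30) mod 360 = 176°
Analogous hues = 116° and 176°


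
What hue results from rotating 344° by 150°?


New hue = (H + rotation) mod 360
New hue = (344 + 150) mod 360
= 494 mod 360
= 134°


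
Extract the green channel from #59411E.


Color: #59411E
R = 59 = 89
G = 41 = 65
B = 1E = 30
Green = 65


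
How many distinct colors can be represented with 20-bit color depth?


Colors = 2^bits = 2^20
= 1,048,576 colors


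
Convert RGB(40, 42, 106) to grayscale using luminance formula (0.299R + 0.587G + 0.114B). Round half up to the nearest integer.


Gray = 0.299×R + 0.587×G + 0.114×B
Gray = 0.299×40 + 0.587×42 + 0.114×106
Gray = 11.960 + 24.654 + 12.084
Gray = 48.698 → round half up → 49
Gray = 49


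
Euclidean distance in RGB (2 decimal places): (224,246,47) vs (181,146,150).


d = √[(R₁-R₂)² + (G₁-G₂)² + (B₁-B₂)²]
d = √[(224-181)² + (246-146)² + (47-150)²]
d = √[1849 + 10000 + 10609]
d = √22458
d ≈ 149.86


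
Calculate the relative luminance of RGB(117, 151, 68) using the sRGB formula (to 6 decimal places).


Linearize each channel (sRGB transfer function): c = v/255; c_lin = c/12.92 if c ≤ 0.04045, else ((c+0.055)/1.055)^2.4
  R: 117/255 ≈ 0.458824 > 0.04045 → ((0.458824+0.055)/1.055)^2.4 ≈ 0.177888
  G: 151/255 ≈ 0.592157 > 0.04045 → ((0.592157+0.055)/1.055)^2.4 ≈ 0.309469
  B: 68/255 ≈ 0.266667 > 0.04045 → ((0.266667+0.055)/1.055)^2.4 ≈ 0.057805
R_lin = 0.177888, G_lin = 0.309469, B_lin = 0.057805
L = 0.2126×R + 0.7152×G + 0.0722×B
L = 0.2126×0.177888 + 0.7152×0.309469 + 0.0722×0.057805
L ≈ 0.263325


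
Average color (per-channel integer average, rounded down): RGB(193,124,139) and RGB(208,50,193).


Midpoint: each channel = ⌊(C₁+C₂)/2⌋
R: ⌊(193+208)/2⌋ = 200
G: ⌊(124+50)/2⌋ = 87
B: ⌊(139+193)/2⌋ = 166
= RGB(200, 87, 166)


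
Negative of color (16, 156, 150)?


Invert: (255-R, 255-G, 255-B)
R: 255-16 = 239
G: 255-156 = 99
B: 255-150 = 105
= RGB(239, 99, 105)


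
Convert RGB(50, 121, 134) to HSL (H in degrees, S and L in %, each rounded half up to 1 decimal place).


Normalize: R'=50/255≈0.1961, G'=121/255≈0.4745, B'=134/255≈0.5255
Max=134/255, Min=50/255, Δ=Max-Min=84/255
L = (Max+Min)/2 = (134+50)/510 = 184/510 = 0.36078… → L = 36.1%
L ≤ 0.5 → S = Δ/(Max+Min) = 84/(134+50) = 84/184 = 0.45652… → S = 45.7%
(the 1/255 factors cancel in S and H, so raw channel differences can be used)
Max is B' → H = 60 × ((R-G)/Δ + 4) = 60 × ((50-121)/84 + 4)
  -71/84 + 4 = -0.8452… + 4 = 3.1547…
  H = 60 × 3.1547… = 189.285…° → H = 189.3°
= HSL(189.3°, 45.7%, 36.1%)


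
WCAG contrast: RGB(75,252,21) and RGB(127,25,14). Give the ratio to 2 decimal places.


Linearize each sRGB channel c=v/255: c/12.92 if c ≤ 0.04045 else ((c+0.055)/1.055)^2.4
L = 0.2126×R_lin + 0.7152×G_lin + 0.0722×B_lin
Color 1 (75,252,21):
  R=75: 75/255≈0.2941 > 0.04045 → ((0.2941+0.055)/1.055)^2.4 ≈ 0.07036
  G=252: 252/255≈0.9882 > 0.04045 → ((0.9882+0.055)/1.055)^2.4 ≈ 0.97345
  B=21: 21/255≈0.0824 > 0.04045 → ((0.0824+0.055)/1.055)^2.4 ≈ 0.00750
  L1 = 0.2126×0.07036 + 0.7152×0.97345 + 0.0722×0.00750 ≈ 0.71171
Color 2 (127,25,14):
  R=127: 127/255≈0.4980 > 0.04045 → ((0.4980+0.055)/1.055)^2.4 ≈ 0.21223
  G=25: 25/255≈0.0980 > 0.04045 → ((0.0980+0.055)/1.055)^2.4 ≈ 0.00972
  B=14: 14/255≈0.0549 > 0.04045 → ((0.0549+0.055)/1.055)^2.4 ≈ 0.00439
  L2 = 0.2126×0.21223 + 0.7152×0.00972 + 0.0722×0.00439 ≈ 0.05239
Lighter = 0.71171, Darker = 0.05239
Ratio = (L_lighter + 0.05) / (L_darker + 0.05)
Ratio = (0.71171 + 0.05) / (0.05239 + 0.05) = 0.76171 / 0.10239 ≈ 7.4393
Ratio ≈ 7.44:1


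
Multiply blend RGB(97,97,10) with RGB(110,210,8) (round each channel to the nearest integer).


Multiply: C = A×B/255, rounded to nearest integer
R: 97×110/255 = 10670/255 ≈ 41.843 → 42
G: 97×210/255 = 20370/255 ≈ 79.882 → 80
B: 10×8/255 = 80/255 ≈ 0.314 → 0
= RGB(42, 80, 0)


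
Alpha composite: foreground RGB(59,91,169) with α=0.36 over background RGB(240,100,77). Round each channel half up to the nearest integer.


C = α×F + (1-α)×B, with 1-α = 0.64
R: 0.36×59 + 0.64×240 = 21.24 + 153.60 = 174.84 → 175
G: 0.36×91 + 0.64×100 = 32.76 + 64.00 = 96.76 → 97
B: 0.36×169 + 0.64×77 = 60.84 + 49.28 = 110.12 → 110
= RGB(175, 97, 110)


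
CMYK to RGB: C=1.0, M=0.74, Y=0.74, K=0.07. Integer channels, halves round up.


R = 255 × (1-C) × (1-K) = 255 × 0.00 × 0.93 = 0
G = 255 × (1-M) × (1-K) = 255 × 0.26 × 0.93 = 61.659 → 62
B = 255 × (1-Y) × (1-K) = 255 × 0.26 × 0.93 = 61.659 → 62
= RGB(0, 62, 62)


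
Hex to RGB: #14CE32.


14 → 20 (R)
CE → 206 (G)
32 → 50 (B)
= RGB(20, 206, 50)


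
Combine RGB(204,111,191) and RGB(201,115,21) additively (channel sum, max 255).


Additive: each channel = min(255, C₁+C₂)
R: 204+201 = 405 → 255
G: 111+115 = 226 → 226
B: 191+21 = 212 → 212
= RGB(255, 226, 212)


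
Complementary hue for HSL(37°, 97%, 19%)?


Complement = opposite side of color wheel = hue + 180°
H' = (37 + 180) mod 360 = 217°
S and L unchanged.
= HSL(217°, 97%, 19%)


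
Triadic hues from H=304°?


Triadic: equally spaced at 120° intervals
H1 = 304°
H2 = (304 + 120) mod 360 = 64°
H3 = (304 + 240) mod 360 = 184°
Triadic = 304°, 64°, 184°


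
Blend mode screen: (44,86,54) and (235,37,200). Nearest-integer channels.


Screen: C = 255 - (255-A)×(255-B)/255, rounded to nearest integer
R: 255 - (255-44)×(255-235)/255 = 255 - 4220/255 ≈ 255 - 16.549 = 238.451 → 238
G: 255 - (255-86)×(255-37)/255 = 255 - 36842/255 ≈ 255 - 144.478 = 110.522 → 111
B: 255 - (255-54)×(255-200)/255 = 255 - 11055/255 ≈ 255 - 43.353 = 211.647 → 212
= RGB(238, 111, 212)
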